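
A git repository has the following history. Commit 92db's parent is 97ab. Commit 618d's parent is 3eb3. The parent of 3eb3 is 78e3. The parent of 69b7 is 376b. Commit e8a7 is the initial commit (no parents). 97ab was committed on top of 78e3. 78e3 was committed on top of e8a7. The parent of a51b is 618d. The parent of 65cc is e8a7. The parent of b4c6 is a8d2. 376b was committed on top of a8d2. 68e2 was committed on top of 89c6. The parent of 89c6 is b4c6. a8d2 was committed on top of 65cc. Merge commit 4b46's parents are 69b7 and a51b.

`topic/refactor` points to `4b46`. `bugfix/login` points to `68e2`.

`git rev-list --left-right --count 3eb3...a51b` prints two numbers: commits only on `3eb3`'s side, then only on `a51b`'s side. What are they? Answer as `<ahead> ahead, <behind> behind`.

Reachable from 3eb3: {3eb3, 78e3, e8a7}.
Reachable from a51b: {3eb3, 618d, 78e3, a51b, e8a7}.
Only in 3eb3's history (ahead): {} — 0.
Only in a51b's history (behind): {618d, a51b} — 2.

0 ahead, 2 behind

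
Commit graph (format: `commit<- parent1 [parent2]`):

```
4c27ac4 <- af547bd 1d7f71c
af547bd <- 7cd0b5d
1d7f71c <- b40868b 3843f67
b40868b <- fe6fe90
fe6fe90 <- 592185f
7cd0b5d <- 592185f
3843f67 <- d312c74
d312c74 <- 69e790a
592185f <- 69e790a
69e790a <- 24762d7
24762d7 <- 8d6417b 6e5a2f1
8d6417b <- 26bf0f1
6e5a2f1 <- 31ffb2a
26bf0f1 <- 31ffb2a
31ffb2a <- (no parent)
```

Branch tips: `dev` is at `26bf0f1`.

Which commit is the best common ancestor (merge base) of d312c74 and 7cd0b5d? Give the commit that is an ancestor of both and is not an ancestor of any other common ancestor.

Ancestors of d312c74: {24762d7, 26bf0f1, 31ffb2a, 69e790a, 6e5a2f1, 8d6417b, d312c74}.
Ancestors of 7cd0b5d: {24762d7, 26bf0f1, 31ffb2a, 592185f, 69e790a, 6e5a2f1, 7cd0b5d, 8d6417b}.
Common ancestors: {24762d7, 26bf0f1, 31ffb2a, 69e790a, 6e5a2f1, 8d6417b}.
Among these, 69e790a is not an ancestor of any other common ancestor — it is the merge base.

69e790a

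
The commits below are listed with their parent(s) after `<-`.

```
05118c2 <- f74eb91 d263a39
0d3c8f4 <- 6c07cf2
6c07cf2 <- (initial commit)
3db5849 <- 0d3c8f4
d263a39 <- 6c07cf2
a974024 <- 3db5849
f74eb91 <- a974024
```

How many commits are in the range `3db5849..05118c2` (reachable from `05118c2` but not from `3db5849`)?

Reachable from 05118c2: {05118c2, 0d3c8f4, 3db5849, 6c07cf2, a974024, d263a39, f74eb91}.
Reachable from 3db5849: {0d3c8f4, 3db5849, 6c07cf2}.
In 05118c2's history but not 3db5849's: {05118c2, a974024, d263a39, f74eb91} — 4 commits.

4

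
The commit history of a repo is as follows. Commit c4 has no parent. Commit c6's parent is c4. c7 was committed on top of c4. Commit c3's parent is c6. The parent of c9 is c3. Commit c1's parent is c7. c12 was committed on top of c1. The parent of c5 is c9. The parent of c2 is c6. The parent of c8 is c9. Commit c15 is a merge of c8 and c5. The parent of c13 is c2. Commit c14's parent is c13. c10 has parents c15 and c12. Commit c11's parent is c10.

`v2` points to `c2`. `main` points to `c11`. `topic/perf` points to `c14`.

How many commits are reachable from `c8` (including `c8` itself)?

5

Walking parent pointers from c8: reachable set = {c3, c4, c6, c8, c9}.
That is 5 commits.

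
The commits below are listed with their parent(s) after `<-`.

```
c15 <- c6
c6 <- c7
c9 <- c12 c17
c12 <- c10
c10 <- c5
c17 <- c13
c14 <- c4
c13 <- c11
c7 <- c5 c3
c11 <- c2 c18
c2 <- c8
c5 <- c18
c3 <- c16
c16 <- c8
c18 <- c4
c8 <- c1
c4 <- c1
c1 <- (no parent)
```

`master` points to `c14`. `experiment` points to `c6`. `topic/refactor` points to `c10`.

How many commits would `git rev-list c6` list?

Walking parent pointers from c6: reachable set = {c1, c16, c18, c3, c4, c5, c6, c7, c8}.
That is 9 commits.

9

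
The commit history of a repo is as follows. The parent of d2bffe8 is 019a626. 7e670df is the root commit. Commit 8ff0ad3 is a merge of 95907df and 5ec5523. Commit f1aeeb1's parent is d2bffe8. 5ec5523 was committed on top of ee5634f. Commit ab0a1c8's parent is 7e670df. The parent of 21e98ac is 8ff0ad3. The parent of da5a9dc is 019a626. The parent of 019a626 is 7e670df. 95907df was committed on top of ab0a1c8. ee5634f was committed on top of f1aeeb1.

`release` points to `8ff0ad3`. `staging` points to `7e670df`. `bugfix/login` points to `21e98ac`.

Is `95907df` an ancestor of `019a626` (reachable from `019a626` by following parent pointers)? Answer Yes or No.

No

Ancestors of 019a626: {019a626, 7e670df}.
95907df is not in that set, so it is not an ancestor of 019a626.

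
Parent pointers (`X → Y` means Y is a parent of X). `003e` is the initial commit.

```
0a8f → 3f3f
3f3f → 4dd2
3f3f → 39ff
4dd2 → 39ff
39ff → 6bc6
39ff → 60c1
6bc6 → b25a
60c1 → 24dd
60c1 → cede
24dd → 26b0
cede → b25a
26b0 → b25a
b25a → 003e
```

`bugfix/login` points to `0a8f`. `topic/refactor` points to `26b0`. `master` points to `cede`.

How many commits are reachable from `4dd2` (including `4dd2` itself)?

9

Walking parent pointers from 4dd2: reachable set = {003e, 24dd, 26b0, 39ff, 4dd2, 60c1, 6bc6, b25a, cede}.
That is 9 commits.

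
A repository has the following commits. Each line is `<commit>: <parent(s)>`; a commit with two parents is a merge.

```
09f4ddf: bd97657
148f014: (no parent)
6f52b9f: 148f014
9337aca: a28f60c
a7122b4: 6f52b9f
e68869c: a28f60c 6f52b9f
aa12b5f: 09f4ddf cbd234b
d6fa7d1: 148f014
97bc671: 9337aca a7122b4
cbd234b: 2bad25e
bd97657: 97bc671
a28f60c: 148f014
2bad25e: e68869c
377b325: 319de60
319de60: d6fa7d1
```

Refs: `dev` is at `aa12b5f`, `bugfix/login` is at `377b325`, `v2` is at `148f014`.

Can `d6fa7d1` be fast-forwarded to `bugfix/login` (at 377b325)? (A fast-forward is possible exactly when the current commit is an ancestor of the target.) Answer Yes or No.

A fast-forward from d6fa7d1 to 377b325 is possible iff d6fa7d1 is an ancestor of 377b325.
Ancestors of 377b325: {148f014, 319de60, 377b325, d6fa7d1}.
d6fa7d1 is among them, so fast-forward is possible.

Yes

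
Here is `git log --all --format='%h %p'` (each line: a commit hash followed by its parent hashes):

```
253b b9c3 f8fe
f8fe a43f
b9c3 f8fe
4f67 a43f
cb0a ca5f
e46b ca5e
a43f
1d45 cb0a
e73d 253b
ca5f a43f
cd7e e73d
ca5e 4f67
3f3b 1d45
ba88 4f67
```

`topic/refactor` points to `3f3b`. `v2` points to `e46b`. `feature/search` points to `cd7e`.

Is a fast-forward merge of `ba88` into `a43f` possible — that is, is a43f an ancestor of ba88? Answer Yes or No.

A fast-forward from a43f to ba88 is possible iff a43f is an ancestor of ba88.
Ancestors of ba88: {4f67, a43f, ba88}.
a43f is among them, so fast-forward is possible.

Yes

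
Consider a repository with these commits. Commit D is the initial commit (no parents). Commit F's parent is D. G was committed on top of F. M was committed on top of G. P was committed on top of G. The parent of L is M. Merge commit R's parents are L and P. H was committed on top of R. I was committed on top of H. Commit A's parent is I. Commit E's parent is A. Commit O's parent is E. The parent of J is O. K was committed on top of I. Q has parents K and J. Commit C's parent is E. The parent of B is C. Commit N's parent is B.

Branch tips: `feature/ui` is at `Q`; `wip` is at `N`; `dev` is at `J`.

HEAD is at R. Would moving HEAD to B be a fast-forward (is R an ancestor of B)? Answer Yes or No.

Yes

A fast-forward from R to B is possible iff R is an ancestor of B.
Ancestors of B: {A, B, C, D, E, F, G, H, I, L, M, P, R}.
R is among them, so fast-forward is possible.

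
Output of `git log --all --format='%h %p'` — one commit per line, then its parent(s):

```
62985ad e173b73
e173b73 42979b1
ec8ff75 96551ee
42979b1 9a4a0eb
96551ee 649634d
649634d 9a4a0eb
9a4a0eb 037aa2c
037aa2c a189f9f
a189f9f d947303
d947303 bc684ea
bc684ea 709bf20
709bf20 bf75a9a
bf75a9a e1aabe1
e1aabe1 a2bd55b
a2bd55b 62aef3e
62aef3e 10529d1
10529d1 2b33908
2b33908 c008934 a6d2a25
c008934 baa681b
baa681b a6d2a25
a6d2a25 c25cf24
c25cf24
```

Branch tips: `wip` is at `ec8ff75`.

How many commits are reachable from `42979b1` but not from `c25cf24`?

Reachable from 42979b1: {037aa2c, 10529d1, 2b33908, 42979b1, 62aef3e, 709bf20, 9a4a0eb, a189f9f, a2bd55b, a6d2a25, baa681b, bc684ea, bf75a9a, c008934, c25cf24, d947303, e1aabe1}.
Reachable from c25cf24: {c25cf24}.
In 42979b1's history but not c25cf24's: {037aa2c, 10529d1, 2b33908, 42979b1, 62aef3e, 709bf20, 9a4a0eb, a189f9f, a2bd55b, a6d2a25, baa681b, bc684ea, bf75a9a, c008934, d947303, e1aabe1} — 16 commits.

16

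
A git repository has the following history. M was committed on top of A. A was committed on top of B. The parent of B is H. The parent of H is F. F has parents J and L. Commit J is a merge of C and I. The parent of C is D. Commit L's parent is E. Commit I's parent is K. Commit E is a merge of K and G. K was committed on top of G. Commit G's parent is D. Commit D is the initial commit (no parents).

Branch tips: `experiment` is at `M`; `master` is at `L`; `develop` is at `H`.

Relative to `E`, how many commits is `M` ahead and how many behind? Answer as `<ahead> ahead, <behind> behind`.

9 ahead, 0 behind

Reachable from M: {A, B, C, D, E, F, G, H, I, J, K, L, M}.
Reachable from E: {D, E, G, K}.
Only in M's history (ahead): {A, B, C, F, H, I, J, L, M} — 9.
Only in E's history (behind): {} — 0.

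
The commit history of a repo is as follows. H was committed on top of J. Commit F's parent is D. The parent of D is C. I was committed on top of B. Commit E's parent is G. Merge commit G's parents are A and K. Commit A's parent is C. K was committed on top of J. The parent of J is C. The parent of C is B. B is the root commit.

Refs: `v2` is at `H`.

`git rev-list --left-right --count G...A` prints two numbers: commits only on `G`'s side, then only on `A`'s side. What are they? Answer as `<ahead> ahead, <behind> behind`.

3 ahead, 0 behind

Reachable from G: {A, B, C, G, J, K}.
Reachable from A: {A, B, C}.
Only in G's history (ahead): {G, J, K} — 3.
Only in A's history (behind): {} — 0.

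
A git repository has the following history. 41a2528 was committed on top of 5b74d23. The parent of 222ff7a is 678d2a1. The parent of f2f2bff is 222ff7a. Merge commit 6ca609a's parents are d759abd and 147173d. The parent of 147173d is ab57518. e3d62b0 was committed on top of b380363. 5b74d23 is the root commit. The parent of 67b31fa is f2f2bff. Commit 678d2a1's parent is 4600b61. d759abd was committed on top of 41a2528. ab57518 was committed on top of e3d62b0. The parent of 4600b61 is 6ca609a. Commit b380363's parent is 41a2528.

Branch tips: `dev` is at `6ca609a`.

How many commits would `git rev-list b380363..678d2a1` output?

7

Reachable from 678d2a1: {147173d, 41a2528, 4600b61, 5b74d23, 678d2a1, 6ca609a, ab57518, b380363, d759abd, e3d62b0}.
Reachable from b380363: {41a2528, 5b74d23, b380363}.
In 678d2a1's history but not b380363's: {147173d, 4600b61, 678d2a1, 6ca609a, ab57518, d759abd, e3d62b0} — 7 commits.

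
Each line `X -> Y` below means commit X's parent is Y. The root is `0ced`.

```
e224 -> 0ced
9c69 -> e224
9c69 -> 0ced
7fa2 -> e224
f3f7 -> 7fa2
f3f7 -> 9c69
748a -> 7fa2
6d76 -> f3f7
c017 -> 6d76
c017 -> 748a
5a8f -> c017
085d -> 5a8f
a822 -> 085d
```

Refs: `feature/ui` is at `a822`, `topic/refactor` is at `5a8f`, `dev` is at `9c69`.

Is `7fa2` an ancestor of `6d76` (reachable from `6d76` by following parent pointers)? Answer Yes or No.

Ancestors of 6d76 (commits reachable by following parents): {0ced, 6d76, 7fa2, 9c69, e224, f3f7}.
7fa2 is in that set, so it is an ancestor of 6d76.

Yes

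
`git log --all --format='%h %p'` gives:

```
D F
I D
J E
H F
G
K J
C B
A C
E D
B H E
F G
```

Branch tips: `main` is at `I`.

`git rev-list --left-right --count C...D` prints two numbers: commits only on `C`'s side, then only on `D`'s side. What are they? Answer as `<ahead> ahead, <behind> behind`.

Reachable from C: {B, C, D, E, F, G, H}.
Reachable from D: {D, F, G}.
Only in C's history (ahead): {B, C, E, H} — 4.
Only in D's history (behind): {} — 0.

4 ahead, 0 behind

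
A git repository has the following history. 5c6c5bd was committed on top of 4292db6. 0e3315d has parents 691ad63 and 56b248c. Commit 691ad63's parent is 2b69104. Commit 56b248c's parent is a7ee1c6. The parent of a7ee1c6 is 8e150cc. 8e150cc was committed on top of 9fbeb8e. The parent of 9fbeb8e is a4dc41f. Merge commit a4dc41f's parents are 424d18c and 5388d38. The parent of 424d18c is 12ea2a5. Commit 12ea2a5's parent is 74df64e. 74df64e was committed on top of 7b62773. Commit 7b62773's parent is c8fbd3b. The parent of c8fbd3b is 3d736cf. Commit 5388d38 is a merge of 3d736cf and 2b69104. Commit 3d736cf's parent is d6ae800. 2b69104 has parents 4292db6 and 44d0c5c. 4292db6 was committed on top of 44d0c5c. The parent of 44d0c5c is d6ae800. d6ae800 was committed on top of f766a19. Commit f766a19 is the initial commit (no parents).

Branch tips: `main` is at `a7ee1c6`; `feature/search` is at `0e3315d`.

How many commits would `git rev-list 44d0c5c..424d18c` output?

Reachable from 424d18c: {12ea2a5, 3d736cf, 424d18c, 74df64e, 7b62773, c8fbd3b, d6ae800, f766a19}.
Reachable from 44d0c5c: {44d0c5c, d6ae800, f766a19}.
In 424d18c's history but not 44d0c5c's: {12ea2a5, 3d736cf, 424d18c, 74df64e, 7b62773, c8fbd3b} — 6 commits.

6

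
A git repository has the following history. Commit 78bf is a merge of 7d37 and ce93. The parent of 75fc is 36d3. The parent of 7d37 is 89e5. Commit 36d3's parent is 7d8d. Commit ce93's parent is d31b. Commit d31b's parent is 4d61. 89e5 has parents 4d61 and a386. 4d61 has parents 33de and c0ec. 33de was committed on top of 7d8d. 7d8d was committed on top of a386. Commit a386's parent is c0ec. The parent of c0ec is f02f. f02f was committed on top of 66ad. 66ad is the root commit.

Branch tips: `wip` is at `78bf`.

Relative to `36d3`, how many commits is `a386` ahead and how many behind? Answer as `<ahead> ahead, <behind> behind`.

Reachable from a386: {66ad, a386, c0ec, f02f}.
Reachable from 36d3: {36d3, 66ad, 7d8d, a386, c0ec, f02f}.
Only in a386's history (ahead): {} — 0.
Only in 36d3's history (behind): {36d3, 7d8d} — 2.

0 ahead, 2 behind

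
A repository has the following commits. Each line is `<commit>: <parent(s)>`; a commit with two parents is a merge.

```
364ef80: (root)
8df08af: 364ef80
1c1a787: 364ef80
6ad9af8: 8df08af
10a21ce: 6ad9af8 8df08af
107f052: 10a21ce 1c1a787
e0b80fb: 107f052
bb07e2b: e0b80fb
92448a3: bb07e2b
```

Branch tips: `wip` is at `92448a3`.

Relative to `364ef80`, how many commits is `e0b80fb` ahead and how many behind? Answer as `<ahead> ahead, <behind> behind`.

6 ahead, 0 behind

Reachable from e0b80fb: {107f052, 10a21ce, 1c1a787, 364ef80, 6ad9af8, 8df08af, e0b80fb}.
Reachable from 364ef80: {364ef80}.
Only in e0b80fb's history (ahead): {107f052, 10a21ce, 1c1a787, 6ad9af8, 8df08af, e0b80fb} — 6.
Only in 364ef80's history (behind): {} — 0.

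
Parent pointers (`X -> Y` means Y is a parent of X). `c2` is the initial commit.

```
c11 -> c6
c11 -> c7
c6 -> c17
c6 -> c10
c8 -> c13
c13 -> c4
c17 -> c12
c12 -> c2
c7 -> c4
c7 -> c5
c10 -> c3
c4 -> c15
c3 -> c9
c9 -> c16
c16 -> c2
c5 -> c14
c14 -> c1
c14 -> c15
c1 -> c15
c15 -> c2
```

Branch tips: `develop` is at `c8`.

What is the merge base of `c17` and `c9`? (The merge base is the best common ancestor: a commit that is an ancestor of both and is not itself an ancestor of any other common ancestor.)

Ancestors of c17: {c12, c17, c2}.
Ancestors of c9: {c16, c2, c9}.
Common ancestors: {c2}.
The only common ancestor is c2, so it is the merge base.

c2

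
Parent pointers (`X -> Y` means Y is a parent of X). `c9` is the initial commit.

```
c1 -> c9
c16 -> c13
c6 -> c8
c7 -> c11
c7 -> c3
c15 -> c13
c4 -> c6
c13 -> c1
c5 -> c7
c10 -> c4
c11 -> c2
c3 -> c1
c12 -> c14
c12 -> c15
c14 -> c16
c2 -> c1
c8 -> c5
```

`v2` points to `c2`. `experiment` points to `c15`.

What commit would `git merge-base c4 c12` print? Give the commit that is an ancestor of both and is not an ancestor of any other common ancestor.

Ancestors of c4: {c1, c11, c2, c3, c4, c5, c6, c7, c8, c9}.
Ancestors of c12: {c1, c12, c13, c14, c15, c16, c9}.
Common ancestors: {c1, c9}.
Among these, c1 is not an ancestor of any other common ancestor — it is the merge base.

c1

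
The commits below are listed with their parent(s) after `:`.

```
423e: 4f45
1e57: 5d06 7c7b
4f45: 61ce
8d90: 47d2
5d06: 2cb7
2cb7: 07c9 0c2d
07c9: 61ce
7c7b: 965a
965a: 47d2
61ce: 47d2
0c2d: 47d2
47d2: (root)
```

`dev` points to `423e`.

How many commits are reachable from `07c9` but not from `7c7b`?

Reachable from 07c9: {07c9, 47d2, 61ce}.
Reachable from 7c7b: {47d2, 7c7b, 965a}.
In 07c9's history but not 7c7b's: {07c9, 61ce} — 2 commits.

2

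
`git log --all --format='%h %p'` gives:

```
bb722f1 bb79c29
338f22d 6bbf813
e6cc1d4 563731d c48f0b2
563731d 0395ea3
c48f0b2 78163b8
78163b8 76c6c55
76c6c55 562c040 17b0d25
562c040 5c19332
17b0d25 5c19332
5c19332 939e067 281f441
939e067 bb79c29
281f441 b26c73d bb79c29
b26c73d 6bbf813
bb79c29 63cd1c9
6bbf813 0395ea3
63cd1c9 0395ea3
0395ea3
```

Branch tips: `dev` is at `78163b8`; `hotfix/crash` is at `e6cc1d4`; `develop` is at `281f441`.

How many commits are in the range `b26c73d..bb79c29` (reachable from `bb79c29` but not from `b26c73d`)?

2

Reachable from bb79c29: {0395ea3, 63cd1c9, bb79c29}.
Reachable from b26c73d: {0395ea3, 6bbf813, b26c73d}.
In bb79c29's history but not b26c73d's: {63cd1c9, bb79c29} — 2 commits.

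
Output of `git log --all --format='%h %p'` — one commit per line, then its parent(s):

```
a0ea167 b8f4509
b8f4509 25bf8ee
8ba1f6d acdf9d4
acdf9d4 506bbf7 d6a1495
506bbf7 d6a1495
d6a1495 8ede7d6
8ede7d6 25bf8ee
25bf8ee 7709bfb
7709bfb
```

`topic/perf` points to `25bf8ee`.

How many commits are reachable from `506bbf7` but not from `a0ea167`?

3

Reachable from 506bbf7: {25bf8ee, 506bbf7, 7709bfb, 8ede7d6, d6a1495}.
Reachable from a0ea167: {25bf8ee, 7709bfb, a0ea167, b8f4509}.
In 506bbf7's history but not a0ea167's: {506bbf7, 8ede7d6, d6a1495} — 3 commits.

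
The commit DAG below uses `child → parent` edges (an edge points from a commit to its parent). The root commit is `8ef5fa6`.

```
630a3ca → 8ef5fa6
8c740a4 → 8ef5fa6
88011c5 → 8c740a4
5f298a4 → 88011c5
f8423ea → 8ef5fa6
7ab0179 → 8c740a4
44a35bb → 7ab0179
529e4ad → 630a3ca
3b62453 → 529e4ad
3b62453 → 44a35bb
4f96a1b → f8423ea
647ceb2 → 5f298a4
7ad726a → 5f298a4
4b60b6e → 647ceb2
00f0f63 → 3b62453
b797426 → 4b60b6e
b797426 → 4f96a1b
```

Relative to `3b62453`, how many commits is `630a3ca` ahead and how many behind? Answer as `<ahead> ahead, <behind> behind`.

Reachable from 630a3ca: {630a3ca, 8ef5fa6}.
Reachable from 3b62453: {3b62453, 44a35bb, 529e4ad, 630a3ca, 7ab0179, 8c740a4, 8ef5fa6}.
Only in 630a3ca's history (ahead): {} — 0.
Only in 3b62453's history (behind): {3b62453, 44a35bb, 529e4ad, 7ab0179, 8c740a4} — 5.

0 ahead, 5 behind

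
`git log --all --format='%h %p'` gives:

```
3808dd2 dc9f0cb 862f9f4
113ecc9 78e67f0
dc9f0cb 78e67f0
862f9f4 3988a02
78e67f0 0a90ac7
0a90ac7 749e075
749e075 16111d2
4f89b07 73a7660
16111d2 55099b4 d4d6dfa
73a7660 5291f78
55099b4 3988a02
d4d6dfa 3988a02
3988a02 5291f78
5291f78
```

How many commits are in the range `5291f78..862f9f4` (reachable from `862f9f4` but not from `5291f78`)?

2

Reachable from 862f9f4: {3988a02, 5291f78, 862f9f4}.
Reachable from 5291f78: {5291f78}.
In 862f9f4's history but not 5291f78's: {3988a02, 862f9f4} — 2 commits.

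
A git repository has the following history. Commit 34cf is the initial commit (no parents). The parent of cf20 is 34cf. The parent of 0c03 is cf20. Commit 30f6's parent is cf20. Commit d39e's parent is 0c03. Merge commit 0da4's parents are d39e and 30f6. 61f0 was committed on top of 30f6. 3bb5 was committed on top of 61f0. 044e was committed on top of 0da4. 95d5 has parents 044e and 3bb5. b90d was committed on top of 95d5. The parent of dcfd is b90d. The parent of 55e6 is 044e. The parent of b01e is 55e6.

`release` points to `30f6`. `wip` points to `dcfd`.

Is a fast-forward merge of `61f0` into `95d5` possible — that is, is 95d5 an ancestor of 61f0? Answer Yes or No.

A fast-forward from 95d5 to 61f0 is possible iff 95d5 is an ancestor of 61f0.
Ancestors of 61f0: {30f6, 34cf, 61f0, cf20}.
95d5 is not among them, so fast-forward is not possible.

No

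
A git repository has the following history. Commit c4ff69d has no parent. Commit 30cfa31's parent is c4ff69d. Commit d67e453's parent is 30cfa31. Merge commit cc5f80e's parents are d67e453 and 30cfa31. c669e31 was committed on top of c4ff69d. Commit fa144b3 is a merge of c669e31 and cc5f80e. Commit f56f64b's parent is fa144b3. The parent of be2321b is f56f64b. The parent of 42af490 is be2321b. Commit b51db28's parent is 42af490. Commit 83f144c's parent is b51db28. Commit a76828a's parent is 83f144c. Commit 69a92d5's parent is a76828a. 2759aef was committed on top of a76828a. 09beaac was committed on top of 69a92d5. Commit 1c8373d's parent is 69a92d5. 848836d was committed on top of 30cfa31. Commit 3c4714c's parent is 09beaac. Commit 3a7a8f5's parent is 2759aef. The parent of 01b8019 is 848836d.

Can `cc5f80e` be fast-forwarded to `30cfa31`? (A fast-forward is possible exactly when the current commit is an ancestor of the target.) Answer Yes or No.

A fast-forward from cc5f80e to 30cfa31 is possible iff cc5f80e is an ancestor of 30cfa31.
Ancestors of 30cfa31: {30cfa31, c4ff69d}.
cc5f80e is not among them, so fast-forward is not possible.

No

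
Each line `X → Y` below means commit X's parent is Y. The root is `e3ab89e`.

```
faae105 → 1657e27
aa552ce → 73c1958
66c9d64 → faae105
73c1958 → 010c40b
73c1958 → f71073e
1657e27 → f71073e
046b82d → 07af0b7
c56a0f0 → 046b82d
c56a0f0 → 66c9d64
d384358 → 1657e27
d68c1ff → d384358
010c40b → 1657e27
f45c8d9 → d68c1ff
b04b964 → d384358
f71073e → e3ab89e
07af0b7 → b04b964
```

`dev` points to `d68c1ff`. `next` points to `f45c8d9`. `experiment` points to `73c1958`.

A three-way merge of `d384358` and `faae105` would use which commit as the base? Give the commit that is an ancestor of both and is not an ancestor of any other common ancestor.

1657e27

Ancestors of d384358: {1657e27, d384358, e3ab89e, f71073e}.
Ancestors of faae105: {1657e27, e3ab89e, f71073e, faae105}.
Common ancestors: {1657e27, e3ab89e, f71073e}.
Among these, 1657e27 is not an ancestor of any other common ancestor — it is the merge base.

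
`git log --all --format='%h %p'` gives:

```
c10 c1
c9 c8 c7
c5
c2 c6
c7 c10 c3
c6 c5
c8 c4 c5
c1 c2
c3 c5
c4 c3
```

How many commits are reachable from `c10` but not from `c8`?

Reachable from c10: {c1, c10, c2, c5, c6}.
Reachable from c8: {c3, c4, c5, c8}.
In c10's history but not c8's: {c1, c10, c2, c6} — 4 commits.

4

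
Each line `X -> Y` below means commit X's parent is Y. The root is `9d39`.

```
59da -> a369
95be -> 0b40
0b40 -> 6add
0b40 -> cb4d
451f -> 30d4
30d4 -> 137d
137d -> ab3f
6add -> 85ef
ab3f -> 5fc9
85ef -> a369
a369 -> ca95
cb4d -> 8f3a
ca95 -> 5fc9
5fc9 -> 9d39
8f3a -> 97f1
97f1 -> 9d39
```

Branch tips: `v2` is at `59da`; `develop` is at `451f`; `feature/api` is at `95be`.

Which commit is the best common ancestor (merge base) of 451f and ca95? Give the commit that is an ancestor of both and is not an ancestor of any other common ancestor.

5fc9

Ancestors of 451f: {137d, 30d4, 451f, 5fc9, 9d39, ab3f}.
Ancestors of ca95: {5fc9, 9d39, ca95}.
Common ancestors: {5fc9, 9d39}.
Among these, 5fc9 is not an ancestor of any other common ancestor — it is the merge base.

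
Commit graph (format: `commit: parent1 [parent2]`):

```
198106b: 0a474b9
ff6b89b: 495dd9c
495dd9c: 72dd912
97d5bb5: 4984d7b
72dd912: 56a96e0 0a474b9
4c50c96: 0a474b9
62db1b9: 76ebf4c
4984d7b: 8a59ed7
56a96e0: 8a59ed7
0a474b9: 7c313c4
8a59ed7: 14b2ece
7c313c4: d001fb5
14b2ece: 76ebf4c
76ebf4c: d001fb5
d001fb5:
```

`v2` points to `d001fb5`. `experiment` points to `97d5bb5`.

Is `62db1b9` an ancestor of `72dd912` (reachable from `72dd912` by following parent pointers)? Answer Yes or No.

No

Ancestors of 72dd912: {0a474b9, 14b2ece, 56a96e0, 72dd912, 76ebf4c, 7c313c4, 8a59ed7, d001fb5}.
62db1b9 is not in that set, so it is not an ancestor of 72dd912.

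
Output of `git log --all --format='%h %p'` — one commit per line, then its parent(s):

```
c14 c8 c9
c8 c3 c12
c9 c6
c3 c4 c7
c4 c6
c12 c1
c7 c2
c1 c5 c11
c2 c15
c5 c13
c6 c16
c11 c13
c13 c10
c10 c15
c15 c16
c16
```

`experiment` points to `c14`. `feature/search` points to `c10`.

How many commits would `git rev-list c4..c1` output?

6

Reachable from c1: {c1, c10, c11, c13, c15, c16, c5}.
Reachable from c4: {c16, c4, c6}.
In c1's history but not c4's: {c1, c10, c11, c13, c15, c5} — 6 commits.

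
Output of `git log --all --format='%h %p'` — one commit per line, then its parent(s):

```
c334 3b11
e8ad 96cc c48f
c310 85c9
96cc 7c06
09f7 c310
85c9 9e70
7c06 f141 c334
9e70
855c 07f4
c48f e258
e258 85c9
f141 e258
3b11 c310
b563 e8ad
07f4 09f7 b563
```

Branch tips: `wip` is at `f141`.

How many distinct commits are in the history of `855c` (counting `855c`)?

Walking parent pointers from 855c: reachable set = {07f4, 09f7, 3b11, 7c06, 855c, 85c9, 96cc, 9e70, b563, c310, c334, c48f, e258, e8ad, f141}.
That is 15 commits.

15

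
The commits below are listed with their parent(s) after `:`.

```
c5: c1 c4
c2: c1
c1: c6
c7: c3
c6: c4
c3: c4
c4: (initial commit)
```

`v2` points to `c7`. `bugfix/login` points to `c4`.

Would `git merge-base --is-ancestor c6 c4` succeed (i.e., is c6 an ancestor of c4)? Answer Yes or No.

No

Ancestors of c4: {c4}.
c6 is not in that set, so it is not an ancestor of c4.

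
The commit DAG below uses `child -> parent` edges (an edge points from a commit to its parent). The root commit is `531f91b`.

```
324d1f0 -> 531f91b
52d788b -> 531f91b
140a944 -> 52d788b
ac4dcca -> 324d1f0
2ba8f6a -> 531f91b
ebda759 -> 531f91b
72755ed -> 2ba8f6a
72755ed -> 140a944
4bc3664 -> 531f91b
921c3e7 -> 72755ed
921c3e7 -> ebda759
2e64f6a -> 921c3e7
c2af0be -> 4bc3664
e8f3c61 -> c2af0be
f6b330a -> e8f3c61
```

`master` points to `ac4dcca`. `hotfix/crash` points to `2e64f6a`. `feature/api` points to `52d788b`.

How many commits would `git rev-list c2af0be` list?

Walking parent pointers from c2af0be: reachable set = {4bc3664, 531f91b, c2af0be}.
That is 3 commits.

3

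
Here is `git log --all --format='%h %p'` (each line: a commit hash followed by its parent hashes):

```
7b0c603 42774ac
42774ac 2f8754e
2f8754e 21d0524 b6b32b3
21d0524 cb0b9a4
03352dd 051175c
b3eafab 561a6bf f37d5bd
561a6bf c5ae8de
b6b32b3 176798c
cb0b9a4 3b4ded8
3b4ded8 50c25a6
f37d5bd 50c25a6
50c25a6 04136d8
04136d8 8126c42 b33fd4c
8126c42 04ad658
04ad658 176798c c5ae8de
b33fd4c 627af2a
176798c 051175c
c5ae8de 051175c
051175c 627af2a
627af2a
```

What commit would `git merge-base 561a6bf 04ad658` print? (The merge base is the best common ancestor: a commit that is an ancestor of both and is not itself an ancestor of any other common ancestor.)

Ancestors of 561a6bf: {051175c, 561a6bf, 627af2a, c5ae8de}.
Ancestors of 04ad658: {04ad658, 051175c, 176798c, 627af2a, c5ae8de}.
Common ancestors: {051175c, 627af2a, c5ae8de}.
Among these, c5ae8de is not an ancestor of any other common ancestor — it is the merge base.

c5ae8de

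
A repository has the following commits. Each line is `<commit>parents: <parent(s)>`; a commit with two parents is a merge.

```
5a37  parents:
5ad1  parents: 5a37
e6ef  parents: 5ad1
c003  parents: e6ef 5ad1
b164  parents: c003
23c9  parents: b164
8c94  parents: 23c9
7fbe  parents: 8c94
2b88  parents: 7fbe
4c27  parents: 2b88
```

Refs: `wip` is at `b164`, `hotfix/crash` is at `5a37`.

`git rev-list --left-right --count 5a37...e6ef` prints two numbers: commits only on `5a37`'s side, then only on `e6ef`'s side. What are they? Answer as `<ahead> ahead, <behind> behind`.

Reachable from 5a37: {5a37}.
Reachable from e6ef: {5a37, 5ad1, e6ef}.
Only in 5a37's history (ahead): {} — 0.
Only in e6ef's history (behind): {5ad1, e6ef} — 2.

0 ahead, 2 behind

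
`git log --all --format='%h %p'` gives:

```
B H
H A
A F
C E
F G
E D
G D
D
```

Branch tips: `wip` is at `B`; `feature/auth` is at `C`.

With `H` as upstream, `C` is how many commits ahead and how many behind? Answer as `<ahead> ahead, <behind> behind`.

Reachable from C: {C, D, E}.
Reachable from H: {A, D, F, G, H}.
Only in C's history (ahead): {C, E} — 2.
Only in H's history (behind): {A, F, G, H} — 4.

2 ahead, 4 behind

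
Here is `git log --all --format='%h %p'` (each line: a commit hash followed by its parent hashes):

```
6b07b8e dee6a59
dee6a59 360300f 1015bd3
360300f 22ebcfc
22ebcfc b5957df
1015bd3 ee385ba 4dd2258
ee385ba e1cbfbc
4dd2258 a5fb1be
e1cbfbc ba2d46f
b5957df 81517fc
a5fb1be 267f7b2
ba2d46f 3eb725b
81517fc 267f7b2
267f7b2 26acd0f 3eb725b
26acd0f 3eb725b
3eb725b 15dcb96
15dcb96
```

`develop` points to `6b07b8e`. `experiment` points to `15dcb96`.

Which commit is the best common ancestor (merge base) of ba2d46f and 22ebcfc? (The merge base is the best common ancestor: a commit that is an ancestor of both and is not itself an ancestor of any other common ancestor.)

Ancestors of ba2d46f: {15dcb96, 3eb725b, ba2d46f}.
Ancestors of 22ebcfc: {15dcb96, 22ebcfc, 267f7b2, 26acd0f, 3eb725b, 81517fc, b5957df}.
Common ancestors: {15dcb96, 3eb725b}.
Among these, 3eb725b is not an ancestor of any other common ancestor — it is the merge base.

3eb725b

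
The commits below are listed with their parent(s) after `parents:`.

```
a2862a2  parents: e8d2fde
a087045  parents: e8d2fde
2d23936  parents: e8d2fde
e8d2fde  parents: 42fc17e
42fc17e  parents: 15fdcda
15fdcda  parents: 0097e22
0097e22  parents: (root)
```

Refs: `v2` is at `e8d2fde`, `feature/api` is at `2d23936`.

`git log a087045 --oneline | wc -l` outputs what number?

Walking parent pointers from a087045: reachable set = {0097e22, 15fdcda, 42fc17e, a087045, e8d2fde}.
That is 5 commits.

5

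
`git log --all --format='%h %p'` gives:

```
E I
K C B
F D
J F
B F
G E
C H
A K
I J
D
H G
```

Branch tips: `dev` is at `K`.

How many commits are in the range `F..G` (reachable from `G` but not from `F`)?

Reachable from G: {D, E, F, G, I, J}.
Reachable from F: {D, F}.
In G's history but not F's: {E, G, I, J} — 4 commits.

4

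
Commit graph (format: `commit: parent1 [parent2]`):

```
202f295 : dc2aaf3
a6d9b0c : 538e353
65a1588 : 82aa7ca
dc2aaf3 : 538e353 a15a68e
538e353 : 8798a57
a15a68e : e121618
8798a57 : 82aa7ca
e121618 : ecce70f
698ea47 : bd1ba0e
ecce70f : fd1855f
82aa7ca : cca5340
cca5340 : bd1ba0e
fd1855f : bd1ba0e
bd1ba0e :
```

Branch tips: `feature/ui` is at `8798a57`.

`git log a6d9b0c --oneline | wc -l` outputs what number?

Walking parent pointers from a6d9b0c: reachable set = {538e353, 82aa7ca, 8798a57, a6d9b0c, bd1ba0e, cca5340}.
That is 6 commits.

6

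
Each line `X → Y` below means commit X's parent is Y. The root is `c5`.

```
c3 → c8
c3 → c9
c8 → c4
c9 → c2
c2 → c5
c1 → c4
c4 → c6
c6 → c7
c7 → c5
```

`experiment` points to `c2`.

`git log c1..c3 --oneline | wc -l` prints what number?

4

Reachable from c3: {c2, c3, c4, c5, c6, c7, c8, c9}.
Reachable from c1: {c1, c4, c5, c6, c7}.
In c3's history but not c1's: {c2, c3, c8, c9} — 4 commits.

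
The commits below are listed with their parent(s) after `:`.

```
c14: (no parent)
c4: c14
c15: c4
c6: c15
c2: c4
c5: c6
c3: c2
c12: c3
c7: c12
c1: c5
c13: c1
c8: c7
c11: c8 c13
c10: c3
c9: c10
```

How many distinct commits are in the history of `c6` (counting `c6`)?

Walking parent pointers from c6: reachable set = {c14, c15, c4, c6}.
That is 4 commits.

4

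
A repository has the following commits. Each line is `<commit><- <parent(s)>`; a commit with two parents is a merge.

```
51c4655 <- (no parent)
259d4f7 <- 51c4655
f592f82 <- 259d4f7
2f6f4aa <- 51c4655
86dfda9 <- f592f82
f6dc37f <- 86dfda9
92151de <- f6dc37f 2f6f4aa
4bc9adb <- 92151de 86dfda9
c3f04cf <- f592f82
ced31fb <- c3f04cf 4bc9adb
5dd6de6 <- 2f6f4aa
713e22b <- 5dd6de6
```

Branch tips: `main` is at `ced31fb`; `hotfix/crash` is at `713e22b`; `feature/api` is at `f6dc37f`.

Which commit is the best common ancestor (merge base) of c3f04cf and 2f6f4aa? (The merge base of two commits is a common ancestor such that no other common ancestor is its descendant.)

Ancestors of c3f04cf: {259d4f7, 51c4655, c3f04cf, f592f82}.
Ancestors of 2f6f4aa: {2f6f4aa, 51c4655}.
Common ancestors: {51c4655}.
The only common ancestor is 51c4655, so it is the merge base.

51c4655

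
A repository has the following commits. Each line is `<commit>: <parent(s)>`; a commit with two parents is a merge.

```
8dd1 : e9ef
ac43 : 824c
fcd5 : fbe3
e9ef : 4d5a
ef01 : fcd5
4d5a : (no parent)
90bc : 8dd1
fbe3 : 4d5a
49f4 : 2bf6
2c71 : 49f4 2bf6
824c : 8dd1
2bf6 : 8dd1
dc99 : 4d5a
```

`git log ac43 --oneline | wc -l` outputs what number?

Walking parent pointers from ac43: reachable set = {4d5a, 824c, 8dd1, ac43, e9ef}.
That is 5 commits.

5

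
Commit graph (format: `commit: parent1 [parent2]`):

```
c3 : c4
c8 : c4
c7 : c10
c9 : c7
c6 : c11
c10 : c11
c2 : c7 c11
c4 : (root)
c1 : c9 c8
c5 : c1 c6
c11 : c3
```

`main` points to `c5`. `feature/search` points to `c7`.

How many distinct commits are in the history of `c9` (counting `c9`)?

Walking parent pointers from c9: reachable set = {c10, c11, c3, c4, c7, c9}.
That is 6 commits.

6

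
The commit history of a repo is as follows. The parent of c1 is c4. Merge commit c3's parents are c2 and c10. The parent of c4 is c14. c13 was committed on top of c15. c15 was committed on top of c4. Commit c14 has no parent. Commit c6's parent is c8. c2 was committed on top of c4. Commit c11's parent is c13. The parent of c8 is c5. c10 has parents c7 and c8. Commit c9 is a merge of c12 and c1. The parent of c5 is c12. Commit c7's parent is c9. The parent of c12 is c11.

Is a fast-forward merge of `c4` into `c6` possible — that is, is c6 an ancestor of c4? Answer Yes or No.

No

A fast-forward from c6 to c4 is possible iff c6 is an ancestor of c4.
Ancestors of c4: {c14, c4}.
c6 is not among them, so fast-forward is not possible.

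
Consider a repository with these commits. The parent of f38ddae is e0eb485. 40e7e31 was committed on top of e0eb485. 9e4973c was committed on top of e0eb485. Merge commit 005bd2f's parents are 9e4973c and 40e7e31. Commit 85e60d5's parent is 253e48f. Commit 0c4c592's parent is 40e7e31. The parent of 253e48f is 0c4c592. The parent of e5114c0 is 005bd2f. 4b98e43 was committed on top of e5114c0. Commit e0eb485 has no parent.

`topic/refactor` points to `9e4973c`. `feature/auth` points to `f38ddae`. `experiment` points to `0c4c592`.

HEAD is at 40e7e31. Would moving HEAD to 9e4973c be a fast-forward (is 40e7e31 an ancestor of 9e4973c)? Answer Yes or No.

No

A fast-forward from 40e7e31 to 9e4973c is possible iff 40e7e31 is an ancestor of 9e4973c.
Ancestors of 9e4973c: {9e4973c, e0eb485}.
40e7e31 is not among them, so fast-forward is not possible.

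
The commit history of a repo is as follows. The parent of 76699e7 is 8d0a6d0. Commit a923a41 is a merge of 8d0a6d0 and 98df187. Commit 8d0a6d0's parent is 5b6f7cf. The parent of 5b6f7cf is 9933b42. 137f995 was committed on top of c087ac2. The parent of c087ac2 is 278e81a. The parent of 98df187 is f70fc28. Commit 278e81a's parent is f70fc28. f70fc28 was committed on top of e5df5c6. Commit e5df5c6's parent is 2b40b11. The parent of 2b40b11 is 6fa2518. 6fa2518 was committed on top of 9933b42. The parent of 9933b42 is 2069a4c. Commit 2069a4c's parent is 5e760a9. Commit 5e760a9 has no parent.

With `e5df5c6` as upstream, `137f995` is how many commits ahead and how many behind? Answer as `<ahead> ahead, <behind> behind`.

4 ahead, 0 behind

Reachable from 137f995: {137f995, 2069a4c, 278e81a, 2b40b11, 5e760a9, 6fa2518, 9933b42, c087ac2, e5df5c6, f70fc28}.
Reachable from e5df5c6: {2069a4c, 2b40b11, 5e760a9, 6fa2518, 9933b42, e5df5c6}.
Only in 137f995's history (ahead): {137f995, 278e81a, c087ac2, f70fc28} — 4.
Only in e5df5c6's history (behind): {} — 0.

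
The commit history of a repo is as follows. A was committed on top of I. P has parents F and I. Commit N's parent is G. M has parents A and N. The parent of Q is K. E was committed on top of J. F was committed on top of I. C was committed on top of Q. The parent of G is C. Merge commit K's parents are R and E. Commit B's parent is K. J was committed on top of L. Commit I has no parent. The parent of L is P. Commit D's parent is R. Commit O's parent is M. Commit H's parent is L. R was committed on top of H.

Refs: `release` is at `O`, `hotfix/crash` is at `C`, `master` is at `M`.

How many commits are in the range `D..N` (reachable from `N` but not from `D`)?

7

Reachable from N: {C, E, F, G, H, I, J, K, L, N, P, Q, R}.
Reachable from D: {D, F, H, I, L, P, R}.
In N's history but not D's: {C, E, G, J, K, N, Q} — 7 commits.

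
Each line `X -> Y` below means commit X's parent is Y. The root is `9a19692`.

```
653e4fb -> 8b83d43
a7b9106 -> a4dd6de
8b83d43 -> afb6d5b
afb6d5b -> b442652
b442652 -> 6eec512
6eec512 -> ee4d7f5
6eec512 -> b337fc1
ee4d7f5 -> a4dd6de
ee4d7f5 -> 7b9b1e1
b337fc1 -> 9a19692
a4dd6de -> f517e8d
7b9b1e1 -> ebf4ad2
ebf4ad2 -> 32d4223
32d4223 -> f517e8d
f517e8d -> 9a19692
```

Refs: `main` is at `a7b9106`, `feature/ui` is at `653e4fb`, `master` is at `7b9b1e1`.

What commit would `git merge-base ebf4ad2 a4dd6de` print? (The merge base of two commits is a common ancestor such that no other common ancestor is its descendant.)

f517e8d

Ancestors of ebf4ad2: {32d4223, 9a19692, ebf4ad2, f517e8d}.
Ancestors of a4dd6de: {9a19692, a4dd6de, f517e8d}.
Common ancestors: {9a19692, f517e8d}.
Among these, f517e8d is not an ancestor of any other common ancestor — it is the merge base.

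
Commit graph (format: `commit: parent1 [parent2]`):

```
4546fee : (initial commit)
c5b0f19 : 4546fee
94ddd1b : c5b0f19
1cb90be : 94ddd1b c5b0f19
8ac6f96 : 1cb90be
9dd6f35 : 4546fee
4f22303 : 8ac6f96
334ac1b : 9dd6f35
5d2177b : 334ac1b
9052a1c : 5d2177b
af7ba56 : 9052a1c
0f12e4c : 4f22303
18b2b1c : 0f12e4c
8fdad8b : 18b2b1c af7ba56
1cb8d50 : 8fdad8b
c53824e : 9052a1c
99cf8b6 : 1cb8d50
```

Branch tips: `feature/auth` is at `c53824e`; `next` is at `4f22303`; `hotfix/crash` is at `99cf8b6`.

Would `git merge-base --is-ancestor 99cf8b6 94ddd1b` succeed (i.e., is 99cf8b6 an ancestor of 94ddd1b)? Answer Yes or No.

No

Ancestors of 94ddd1b: {4546fee, 94ddd1b, c5b0f19}.
99cf8b6 is not in that set, so it is not an ancestor of 94ddd1b.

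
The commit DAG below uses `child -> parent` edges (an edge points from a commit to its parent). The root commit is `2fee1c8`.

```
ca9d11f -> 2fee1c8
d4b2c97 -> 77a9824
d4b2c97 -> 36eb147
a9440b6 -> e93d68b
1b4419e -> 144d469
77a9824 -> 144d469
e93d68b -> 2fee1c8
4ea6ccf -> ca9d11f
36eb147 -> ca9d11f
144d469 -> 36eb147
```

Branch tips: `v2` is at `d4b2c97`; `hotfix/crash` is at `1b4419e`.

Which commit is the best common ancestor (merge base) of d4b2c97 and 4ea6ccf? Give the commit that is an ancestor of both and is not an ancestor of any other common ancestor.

Ancestors of d4b2c97: {144d469, 2fee1c8, 36eb147, 77a9824, ca9d11f, d4b2c97}.
Ancestors of 4ea6ccf: {2fee1c8, 4ea6ccf, ca9d11f}.
Common ancestors: {2fee1c8, ca9d11f}.
Among these, ca9d11f is not an ancestor of any other common ancestor — it is the merge base.

ca9d11f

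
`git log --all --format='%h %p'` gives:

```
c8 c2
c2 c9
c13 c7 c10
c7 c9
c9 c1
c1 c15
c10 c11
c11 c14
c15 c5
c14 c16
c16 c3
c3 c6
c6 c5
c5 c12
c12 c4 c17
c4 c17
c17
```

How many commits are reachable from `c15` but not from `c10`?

1

Reachable from c15: {c12, c15, c17, c4, c5}.
Reachable from c10: {c10, c11, c12, c14, c16, c17, c3, c4, c5, c6}.
In c15's history but not c10's: {c15} — 1 commit.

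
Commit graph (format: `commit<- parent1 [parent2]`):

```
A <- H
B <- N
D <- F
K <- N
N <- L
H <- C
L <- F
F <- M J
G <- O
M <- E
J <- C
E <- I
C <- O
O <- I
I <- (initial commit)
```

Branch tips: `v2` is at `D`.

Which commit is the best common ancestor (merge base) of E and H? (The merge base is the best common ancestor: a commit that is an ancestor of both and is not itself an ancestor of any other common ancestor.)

I

Ancestors of E: {E, I}.
Ancestors of H: {C, H, I, O}.
Common ancestors: {I}.
The only common ancestor is I, so it is the merge base.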